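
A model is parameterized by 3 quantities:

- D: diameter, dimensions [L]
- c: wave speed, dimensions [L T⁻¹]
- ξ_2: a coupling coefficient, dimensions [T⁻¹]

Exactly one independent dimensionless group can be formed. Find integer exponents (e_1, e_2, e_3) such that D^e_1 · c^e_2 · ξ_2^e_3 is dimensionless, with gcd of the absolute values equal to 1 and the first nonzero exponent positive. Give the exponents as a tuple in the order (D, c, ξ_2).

(1, -1, 1)

L: e_1·(1) + e_2·(1) + e_3·(0) = 0
T: e_1·(0) + e_2·(-1) + e_3·(-1) = 0
Solving this homogeneous linear system for the smallest-integer solution (first nonzero entry positive) gives (1, -1, 1).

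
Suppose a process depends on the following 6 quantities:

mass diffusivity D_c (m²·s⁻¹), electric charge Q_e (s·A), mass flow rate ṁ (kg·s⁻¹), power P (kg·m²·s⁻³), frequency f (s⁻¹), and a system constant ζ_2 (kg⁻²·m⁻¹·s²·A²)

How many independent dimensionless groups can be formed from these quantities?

There are 6 variables and 4 base dimensions (M, L, T, I).
The dimension matrix has rank 4.
Independent dimensionless groups: 6 − 4 = 2.

2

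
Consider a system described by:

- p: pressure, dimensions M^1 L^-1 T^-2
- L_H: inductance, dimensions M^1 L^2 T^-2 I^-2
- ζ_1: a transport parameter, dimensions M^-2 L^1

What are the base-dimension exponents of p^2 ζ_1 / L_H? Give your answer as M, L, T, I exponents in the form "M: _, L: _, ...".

M: -1, L: -3, T: -2, I: 2

Collect each base-dimension exponent across the product:
  M: 2·(1) − (1) + (-2) = -1
  L: 2·(-1) − (2) + (1) = -3
  T: 2·(-2) − (-2) + (0) = -2
  I: 2·(0) − (-2) + (0) = 2
So the dimensions are [M⁻¹ L⁻³ T⁻² I²].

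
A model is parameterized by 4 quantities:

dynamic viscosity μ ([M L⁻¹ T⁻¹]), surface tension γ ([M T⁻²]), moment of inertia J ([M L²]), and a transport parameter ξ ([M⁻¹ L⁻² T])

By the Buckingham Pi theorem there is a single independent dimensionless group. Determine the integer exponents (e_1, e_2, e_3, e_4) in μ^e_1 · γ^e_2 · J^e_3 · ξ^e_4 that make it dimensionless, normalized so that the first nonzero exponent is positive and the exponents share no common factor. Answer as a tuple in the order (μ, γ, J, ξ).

M: e_1·(1) + e_2·(1) + e_3·(1) + e_4·(-1) = 0
L: e_1·(-1) + e_2·(0) + e_3·(2) + e_4·(-2) = 0
T: e_1·(-1) + e_2·(-2) + e_3·(0) + e_4·(1) = 0
Solving this homogeneous linear system for the smallest-integer solution (first nonzero entry positive) gives (2, -3, -3, -4).

(2, -3, -3, -4)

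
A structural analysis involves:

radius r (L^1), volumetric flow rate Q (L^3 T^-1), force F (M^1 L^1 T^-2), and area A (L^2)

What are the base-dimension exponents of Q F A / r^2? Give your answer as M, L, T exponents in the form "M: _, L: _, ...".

Collect each base-dimension exponent across the product:
  M: −2·(0) + (0) + (1) + (0) = 1
  L: −2·(1) + (3) + (1) + (2) = 4
  T: −2·(0) + (-1) + (-2) + (0) = -3
So the dimensions are [M L⁴ T⁻³].

M: 1, L: 4, T: -3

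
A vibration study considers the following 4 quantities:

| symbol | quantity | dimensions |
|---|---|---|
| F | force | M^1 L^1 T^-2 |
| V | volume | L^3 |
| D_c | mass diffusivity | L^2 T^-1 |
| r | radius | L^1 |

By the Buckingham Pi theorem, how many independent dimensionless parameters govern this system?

There are 4 variables and 3 base dimensions (M, L, T).
The dimension matrix has rank 3.
Independent dimensionless groups: 4 − 3 = 1.

1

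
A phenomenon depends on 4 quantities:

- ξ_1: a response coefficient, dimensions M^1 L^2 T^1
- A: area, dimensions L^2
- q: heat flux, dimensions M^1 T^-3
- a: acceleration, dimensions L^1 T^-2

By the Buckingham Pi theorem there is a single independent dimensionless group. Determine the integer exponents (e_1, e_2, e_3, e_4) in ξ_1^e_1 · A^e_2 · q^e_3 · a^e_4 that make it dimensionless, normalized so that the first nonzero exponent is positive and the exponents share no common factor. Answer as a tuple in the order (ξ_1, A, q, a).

(1, -2, -1, 2)

M: e_1·(1) + e_2·(0) + e_3·(1) + e_4·(0) = 0
L: e_1·(2) + e_2·(2) + e_3·(0) + e_4·(1) = 0
T: e_1·(1) + e_2·(0) + e_3·(-3) + e_4·(-2) = 0
Solving this homogeneous linear system for the smallest-integer solution (first nonzero entry positive) gives (1, -2, -1, 2).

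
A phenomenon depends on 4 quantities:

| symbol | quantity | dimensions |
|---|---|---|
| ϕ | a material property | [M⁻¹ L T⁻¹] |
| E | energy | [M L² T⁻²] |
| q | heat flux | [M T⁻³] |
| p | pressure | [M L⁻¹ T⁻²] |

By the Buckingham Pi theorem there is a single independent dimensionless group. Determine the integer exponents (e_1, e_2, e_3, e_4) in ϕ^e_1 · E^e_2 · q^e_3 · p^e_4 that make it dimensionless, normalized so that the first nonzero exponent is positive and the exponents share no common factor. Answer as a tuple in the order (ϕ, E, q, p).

M: e_1·(-1) + e_2·(1) + e_3·(1) + e_4·(1) = 0
L: e_1·(1) + e_2·(2) + e_3·(0) + e_4·(-1) = 0
T: e_1·(-1) + e_2·(-2) + e_3·(-3) + e_4·(-2) = 0
Solving this homogeneous linear system for the smallest-integer solution (first nonzero entry positive) gives (1, 1, -3, 3).

(1, 1, -3, 3)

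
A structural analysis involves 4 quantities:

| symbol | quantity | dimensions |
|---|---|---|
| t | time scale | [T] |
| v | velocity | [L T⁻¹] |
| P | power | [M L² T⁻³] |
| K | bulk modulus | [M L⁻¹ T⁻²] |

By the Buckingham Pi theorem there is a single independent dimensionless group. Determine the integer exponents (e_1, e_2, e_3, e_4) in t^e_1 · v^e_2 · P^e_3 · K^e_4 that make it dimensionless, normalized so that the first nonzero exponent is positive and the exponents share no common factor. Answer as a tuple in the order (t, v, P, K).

(2, 3, -1, 1)

M: e_1·(0) + e_2·(0) + e_3·(1) + e_4·(1) = 0
L: e_1·(0) + e_2·(1) + e_3·(2) + e_4·(-1) = 0
T: e_1·(1) + e_2·(-1) + e_3·(-3) + e_4·(-2) = 0
Solving this homogeneous linear system for the smallest-integer solution (first nonzero entry positive) gives (2, 3, -1, 1).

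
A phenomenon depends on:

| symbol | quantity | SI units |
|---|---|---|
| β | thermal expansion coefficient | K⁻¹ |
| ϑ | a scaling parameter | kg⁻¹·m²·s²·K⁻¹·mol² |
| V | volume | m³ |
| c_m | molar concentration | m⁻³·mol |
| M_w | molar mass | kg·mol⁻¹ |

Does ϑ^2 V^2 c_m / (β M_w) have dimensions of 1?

no

Sum the exponent of each base dimension across the product:
  M: −[β]_M + 2·[ϑ]_M + 2·[V]_M + [c_m]_M − [M_w]_M = −(0) + 2·(-1) + 2·(0) + (0) − (1) = -3
  L: −[β]_L + 2·[ϑ]_L + 2·[V]_L + [c_m]_L − [M_w]_L = −(0) + 2·(2) + 2·(3) + (-3) − (0) = 7
  T: −[β]_T + 2·[ϑ]_T + 2·[V]_T + [c_m]_T − [M_w]_T = −(0) + 2·(2) + 2·(0) + (0) − (0) = 4
  Θ: −[β]_Θ + 2·[ϑ]_Θ + 2·[V]_Θ + [c_m]_Θ − [M_w]_Θ = −(-1) + 2·(-1) + 2·(0) + (0) − (0) = -1
  N: −[β]_N + 2·[ϑ]_N + 2·[V]_N + [c_m]_N − [M_w]_N = −(0) + 2·(2) + 2·(0) + (1) − (-1) = 6
Net dimensions [M⁻³ L⁷ T⁴ Θ⁻¹ N⁶] ≠ [1] — not dimensionless.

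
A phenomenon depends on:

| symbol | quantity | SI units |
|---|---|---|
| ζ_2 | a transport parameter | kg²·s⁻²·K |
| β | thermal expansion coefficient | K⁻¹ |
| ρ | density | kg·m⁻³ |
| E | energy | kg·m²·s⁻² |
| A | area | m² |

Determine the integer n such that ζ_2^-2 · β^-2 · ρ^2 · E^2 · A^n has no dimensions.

Balance the L exponent: (2)·n from A, plus −2·(0) − 2·(0) + 2·(-3) + 2·(2) = -2 from the rest, must sum to zero.
2n − 2 = 0, so n = 1.

1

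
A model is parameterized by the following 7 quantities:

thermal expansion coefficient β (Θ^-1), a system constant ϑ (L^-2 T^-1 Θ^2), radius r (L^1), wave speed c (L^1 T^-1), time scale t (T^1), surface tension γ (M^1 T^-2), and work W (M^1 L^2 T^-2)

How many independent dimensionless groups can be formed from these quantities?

3

There are 7 variables and 4 base dimensions (M, L, T, Θ).
The dimension matrix has rank 4.
Independent dimensionless groups: 7 − 4 = 3.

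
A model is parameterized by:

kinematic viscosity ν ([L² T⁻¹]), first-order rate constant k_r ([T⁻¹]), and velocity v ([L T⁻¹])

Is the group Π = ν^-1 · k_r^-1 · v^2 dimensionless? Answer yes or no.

Sum the exponent of each base dimension across the product:
  M: −[ν]_M − [k_r]_M + 2·[v]_M = −(0) − (0) + 2·(0) = 0
  L: −[ν]_L − [k_r]_L + 2·[v]_L = −(2) − (0) + 2·(1) = 0
  T: −[ν]_T − [k_r]_T + 2·[v]_T = −(-1) − (-1) + 2·(-1) = 0
All base exponents vanish — dimensionless.

yes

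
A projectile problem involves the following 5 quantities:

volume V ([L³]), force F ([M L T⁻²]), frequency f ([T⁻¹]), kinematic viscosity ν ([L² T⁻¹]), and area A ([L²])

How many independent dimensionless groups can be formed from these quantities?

There are 5 variables and 3 base dimensions (M, L, T).
The dimension matrix has rank 3.
Independent dimensionless groups: 5 − 3 = 2.

2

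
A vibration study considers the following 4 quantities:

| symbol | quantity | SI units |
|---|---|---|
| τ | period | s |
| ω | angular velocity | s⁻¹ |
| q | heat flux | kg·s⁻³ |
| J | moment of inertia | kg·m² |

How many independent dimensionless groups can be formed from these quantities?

1

There are 4 variables and 3 base dimensions (M, L, T).
The dimension matrix has rank 3.
Independent dimensionless groups: 4 − 3 = 1.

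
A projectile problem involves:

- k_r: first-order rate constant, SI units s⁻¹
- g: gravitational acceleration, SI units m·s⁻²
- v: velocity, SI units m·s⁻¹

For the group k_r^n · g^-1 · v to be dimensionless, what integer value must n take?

1

Balance the T exponent: (-1)·n from k_r, plus −(-2) + (-1) = 1 from the rest, must sum to zero.
−n + 1 = 0, so n = 1.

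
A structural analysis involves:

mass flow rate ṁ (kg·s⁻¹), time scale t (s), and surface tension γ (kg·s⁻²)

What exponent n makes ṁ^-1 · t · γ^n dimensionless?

Balance the M exponent: (1)·n from γ, plus −(1) + (0) = -1 from the rest, must sum to zero.
n − 1 = 0, so n = 1.

1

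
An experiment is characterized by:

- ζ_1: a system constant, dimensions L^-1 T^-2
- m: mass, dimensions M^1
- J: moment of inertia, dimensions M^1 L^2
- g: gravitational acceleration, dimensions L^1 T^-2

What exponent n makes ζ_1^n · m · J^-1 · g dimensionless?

-1

Balance the L exponent: (-1)·n from ζ_1, plus (0) − (2) + (1) = -1 from the rest, must sum to zero.
−n − 1 = 0, so n = -1.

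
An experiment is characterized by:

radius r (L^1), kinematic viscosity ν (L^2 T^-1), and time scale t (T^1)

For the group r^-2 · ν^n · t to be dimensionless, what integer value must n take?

1

Balance the L exponent: (2)·n from ν, plus −2·(1) + (0) = -2 from the rest, must sum to zero.
2n − 2 = 0, so n = 1.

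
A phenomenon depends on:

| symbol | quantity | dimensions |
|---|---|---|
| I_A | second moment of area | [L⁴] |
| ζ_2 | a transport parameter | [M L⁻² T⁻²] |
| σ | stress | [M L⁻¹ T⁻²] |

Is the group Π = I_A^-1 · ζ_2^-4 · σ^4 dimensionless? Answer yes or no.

Sum the exponent of each base dimension across the product:
  M: −[I_A]_M − 4·[ζ_2]_M + 4·[σ]_M = −(0) − 4·(1) + 4·(1) = 0
  L: −[I_A]_L − 4·[ζ_2]_L + 4·[σ]_L = −(4) − 4·(-2) + 4·(-1) = 0
  T: −[I_A]_T − 4·[ζ_2]_T + 4·[σ]_T = −(0) − 4·(-2) + 4·(-2) = 0
All base exponents vanish — dimensionless.

yes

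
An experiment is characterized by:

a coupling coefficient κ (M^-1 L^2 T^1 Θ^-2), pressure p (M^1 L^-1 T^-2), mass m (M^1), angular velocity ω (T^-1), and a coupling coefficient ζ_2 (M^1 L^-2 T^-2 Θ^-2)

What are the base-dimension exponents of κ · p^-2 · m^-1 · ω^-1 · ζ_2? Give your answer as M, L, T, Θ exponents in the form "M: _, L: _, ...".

M: -3, L: 2, T: 4, Θ: -4

Collect each base-dimension exponent across the product:
  M: (-1) − 2·(1) − (1) − (0) + (1) = -3
  L: (2) − 2·(-1) − (0) − (0) + (-2) = 2
  T: (1) − 2·(-2) − (0) − (-1) + (-2) = 4
  Θ: (-2) − 2·(0) − (0) − (0) + (-2) = -4
So the dimensions are [M⁻³ L² T⁴ Θ⁻⁴].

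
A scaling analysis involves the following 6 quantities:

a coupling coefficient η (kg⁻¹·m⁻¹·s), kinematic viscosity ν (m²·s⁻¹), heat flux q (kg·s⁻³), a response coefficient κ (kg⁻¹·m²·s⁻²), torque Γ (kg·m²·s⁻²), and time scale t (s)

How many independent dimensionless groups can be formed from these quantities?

3

There are 6 variables and 3 base dimensions (M, L, T).
The dimension matrix has rank 3.
Independent dimensionless groups: 6 − 3 = 3.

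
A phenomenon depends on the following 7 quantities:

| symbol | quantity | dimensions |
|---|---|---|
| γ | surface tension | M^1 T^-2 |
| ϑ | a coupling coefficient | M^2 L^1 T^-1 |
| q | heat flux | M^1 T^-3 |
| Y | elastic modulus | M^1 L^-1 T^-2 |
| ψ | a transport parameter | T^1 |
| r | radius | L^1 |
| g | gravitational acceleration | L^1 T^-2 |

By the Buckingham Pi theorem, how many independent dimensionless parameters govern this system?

There are 7 variables and 3 base dimensions (M, L, T).
The dimension matrix has rank 3.
Independent dimensionless groups: 7 − 3 = 4.

4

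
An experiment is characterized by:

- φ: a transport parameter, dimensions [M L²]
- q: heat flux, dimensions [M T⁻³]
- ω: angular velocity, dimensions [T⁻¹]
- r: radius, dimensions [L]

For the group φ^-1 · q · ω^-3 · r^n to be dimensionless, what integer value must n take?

2

Balance the L exponent: (1)·n from r, plus −(2) + (0) − 3·(0) = -2 from the rest, must sum to zero.
n − 2 = 0, so n = 2.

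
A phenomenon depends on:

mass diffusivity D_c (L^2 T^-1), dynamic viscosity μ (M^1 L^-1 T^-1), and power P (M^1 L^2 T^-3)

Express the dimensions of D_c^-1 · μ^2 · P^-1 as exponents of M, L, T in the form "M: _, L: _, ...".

Collect each base-dimension exponent across the product:
  M: −(0) + 2·(1) − (1) = 1
  L: −(2) + 2·(-1) − (2) = -6
  T: −(-1) + 2·(-1) − (-3) = 2
So the dimensions are [M L⁻⁶ T²].

M: 1, L: -6, T: 2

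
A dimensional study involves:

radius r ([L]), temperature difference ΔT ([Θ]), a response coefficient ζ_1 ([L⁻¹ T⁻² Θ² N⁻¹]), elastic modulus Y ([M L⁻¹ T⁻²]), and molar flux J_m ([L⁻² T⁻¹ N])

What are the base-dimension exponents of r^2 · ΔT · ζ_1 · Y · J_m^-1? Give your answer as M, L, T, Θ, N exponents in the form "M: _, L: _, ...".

Collect each base-dimension exponent across the product:
  M: 2·(0) + (0) + (0) + (1) − (0) = 1
  L: 2·(1) + (0) + (-1) + (-1) − (-2) = 2
  T: 2·(0) + (0) + (-2) + (-2) − (-1) = -3
  Θ: 2·(0) + (1) + (2) + (0) − (0) = 3
  N: 2·(0) + (0) + (-1) + (0) − (1) = -2
So the dimensions are [M L² T⁻³ Θ³ N⁻²].

M: 1, L: 2, T: -3, Θ: 3, N: -2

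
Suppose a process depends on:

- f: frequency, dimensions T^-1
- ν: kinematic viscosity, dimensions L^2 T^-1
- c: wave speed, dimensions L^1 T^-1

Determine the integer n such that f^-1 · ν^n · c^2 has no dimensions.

Balance the L exponent: (2)·n from ν, plus −(0) + 2·(1) = 2 from the rest, must sum to zero.
2n + 2 = 0, so n = -1.

-1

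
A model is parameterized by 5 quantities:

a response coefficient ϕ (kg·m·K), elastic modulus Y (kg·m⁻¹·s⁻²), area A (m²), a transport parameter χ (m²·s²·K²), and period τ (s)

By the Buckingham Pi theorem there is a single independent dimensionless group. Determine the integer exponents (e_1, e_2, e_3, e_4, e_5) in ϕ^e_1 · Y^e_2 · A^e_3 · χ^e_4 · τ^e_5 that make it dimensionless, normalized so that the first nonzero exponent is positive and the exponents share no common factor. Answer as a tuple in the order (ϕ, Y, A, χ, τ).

(2, -2, -1, -1, -2)

M: e_1·(1) + e_2·(1) + e_3·(0) + e_4·(0) + e_5·(0) = 0
L: e_1·(1) + e_2·(-1) + e_3·(2) + e_4·(2) + e_5·(0) = 0
T: e_1·(0) + e_2·(-2) + e_3·(0) + e_4·(2) + e_5·(1) = 0
Θ: e_1·(1) + e_2·(0) + e_3·(0) + e_4·(2) + e_5·(0) = 0
Solving this homogeneous linear system for the smallest-integer solution (first nonzero entry positive) gives (2, -2, -1, -1, -2).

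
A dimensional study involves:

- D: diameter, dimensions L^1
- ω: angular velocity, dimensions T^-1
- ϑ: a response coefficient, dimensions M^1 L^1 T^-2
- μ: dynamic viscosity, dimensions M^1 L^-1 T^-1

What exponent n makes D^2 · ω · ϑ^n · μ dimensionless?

-1

Balance the M exponent: (1)·n from ϑ, plus 2·(0) + (0) + (1) = 1 from the rest, must sum to zero.
n + 1 = 0, so n = -1.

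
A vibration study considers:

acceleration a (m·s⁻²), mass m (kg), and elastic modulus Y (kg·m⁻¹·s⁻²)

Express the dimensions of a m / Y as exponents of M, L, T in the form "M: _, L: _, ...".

Collect each base-dimension exponent across the product:
  M: (0) + (1) − (1) = 0
  L: (1) + (0) − (-1) = 2
  T: (-2) + (0) − (-2) = 0
So the dimensions are [L²].

M: 0, L: 2, T: 0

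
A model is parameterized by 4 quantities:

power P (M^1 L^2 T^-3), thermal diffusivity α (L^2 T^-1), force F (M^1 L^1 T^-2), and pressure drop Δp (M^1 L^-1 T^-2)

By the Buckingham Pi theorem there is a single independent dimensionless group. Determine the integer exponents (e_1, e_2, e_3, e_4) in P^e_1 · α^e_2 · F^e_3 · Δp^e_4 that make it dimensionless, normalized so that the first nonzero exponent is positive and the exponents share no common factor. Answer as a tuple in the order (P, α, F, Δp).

(2, -2, -1, -1)

M: e_1·(1) + e_2·(0) + e_3·(1) + e_4·(1) = 0
L: e_1·(2) + e_2·(2) + e_3·(1) + e_4·(-1) = 0
T: e_1·(-3) + e_2·(-1) + e_3·(-2) + e_4·(-2) = 0
Solving this homogeneous linear system for the smallest-integer solution (first nonzero entry positive) gives (2, -2, -1, -1).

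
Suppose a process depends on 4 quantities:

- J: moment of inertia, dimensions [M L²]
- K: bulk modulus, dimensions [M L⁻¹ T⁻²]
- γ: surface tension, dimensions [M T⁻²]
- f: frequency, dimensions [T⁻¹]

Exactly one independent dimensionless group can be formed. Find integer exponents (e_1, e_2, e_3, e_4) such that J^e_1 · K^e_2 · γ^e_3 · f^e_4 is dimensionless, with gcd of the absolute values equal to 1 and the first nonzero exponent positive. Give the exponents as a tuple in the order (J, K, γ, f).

M: e_1·(1) + e_2·(1) + e_3·(1) + e_4·(0) = 0
L: e_1·(2) + e_2·(-1) + e_3·(0) + e_4·(0) = 0
T: e_1·(0) + e_2·(-2) + e_3·(-2) + e_4·(-1) = 0
Solving this homogeneous linear system for the smallest-integer solution (first nonzero entry positive) gives (1, 2, -3, 2).

(1, 2, -3, 2)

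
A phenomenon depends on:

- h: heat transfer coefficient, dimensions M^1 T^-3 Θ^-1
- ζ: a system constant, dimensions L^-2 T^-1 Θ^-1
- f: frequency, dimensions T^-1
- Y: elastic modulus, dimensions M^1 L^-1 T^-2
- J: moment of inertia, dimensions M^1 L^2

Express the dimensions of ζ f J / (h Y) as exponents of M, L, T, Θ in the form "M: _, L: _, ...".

Collect each base-dimension exponent across the product:
  M: −(1) + (0) + (0) − (1) + (1) = -1
  L: −(0) + (-2) + (0) − (-1) + (2) = 1
  T: −(-3) + (-1) + (-1) − (-2) + (0) = 3
  Θ: −(-1) + (-1) + (0) − (0) + (0) = 0
So the dimensions are [M⁻¹ L T³].

M: -1, L: 1, T: 3, Θ: 0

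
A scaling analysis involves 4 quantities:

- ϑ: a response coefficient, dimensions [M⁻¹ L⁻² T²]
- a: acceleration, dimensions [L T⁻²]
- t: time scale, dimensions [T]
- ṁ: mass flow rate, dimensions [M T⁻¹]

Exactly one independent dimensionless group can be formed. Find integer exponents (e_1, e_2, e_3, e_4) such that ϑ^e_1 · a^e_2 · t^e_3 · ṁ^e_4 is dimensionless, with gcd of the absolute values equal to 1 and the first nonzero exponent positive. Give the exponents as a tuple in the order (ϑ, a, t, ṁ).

M: e_1·(-1) + e_2·(0) + e_3·(0) + e_4·(1) = 0
L: e_1·(-2) + e_2·(1) + e_3·(0) + e_4·(0) = 0
T: e_1·(2) + e_2·(-2) + e_3·(1) + e_4·(-1) = 0
Solving this homogeneous linear system for the smallest-integer solution (first nonzero entry positive) gives (1, 2, 3, 1).

(1, 2, 3, 1)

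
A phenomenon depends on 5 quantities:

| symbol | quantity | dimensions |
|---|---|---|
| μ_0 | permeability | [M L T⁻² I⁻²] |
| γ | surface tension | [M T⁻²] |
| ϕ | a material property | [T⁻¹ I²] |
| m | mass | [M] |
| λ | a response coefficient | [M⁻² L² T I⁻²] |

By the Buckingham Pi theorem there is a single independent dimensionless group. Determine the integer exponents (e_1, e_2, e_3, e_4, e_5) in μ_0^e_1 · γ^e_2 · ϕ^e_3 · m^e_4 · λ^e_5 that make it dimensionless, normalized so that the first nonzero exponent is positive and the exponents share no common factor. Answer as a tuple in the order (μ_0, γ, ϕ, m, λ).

M: e_1·(1) + e_2·(1) + e_3·(0) + e_4·(1) + e_5·(-2) = 0
L: e_1·(1) + e_2·(0) + e_3·(0) + e_4·(0) + e_5·(2) = 0
T: e_1·(-2) + e_2·(-2) + e_3·(-1) + e_4·(0) + e_5·(1) = 0
I: e_1·(-2) + e_2·(0) + e_3·(2) + e_4·(0) + e_5·(-2) = 0
Solving this homogeneous linear system for the smallest-integer solution (first nonzero entry positive) gives (2, -3, 1, -1, -1).

(2, -3, 1, -1, -1)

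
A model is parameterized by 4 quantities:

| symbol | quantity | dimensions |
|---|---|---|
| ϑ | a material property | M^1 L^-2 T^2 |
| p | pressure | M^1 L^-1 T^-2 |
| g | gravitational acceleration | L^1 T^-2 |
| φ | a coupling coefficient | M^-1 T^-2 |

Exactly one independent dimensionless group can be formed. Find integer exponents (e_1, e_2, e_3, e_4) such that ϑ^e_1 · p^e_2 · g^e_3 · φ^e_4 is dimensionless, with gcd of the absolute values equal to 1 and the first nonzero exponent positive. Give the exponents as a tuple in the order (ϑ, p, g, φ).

(3, -2, 4, 1)

M: e_1·(1) + e_2·(1) + e_3·(0) + e_4·(-1) = 0
L: e_1·(-2) + e_2·(-1) + e_3·(1) + e_4·(0) = 0
T: e_1·(2) + e_2·(-2) + e_3·(-2) + e_4·(-2) = 0
Solving this homogeneous linear system for the smallest-integer solution (first nonzero entry positive) gives (3, -2, 4, 1).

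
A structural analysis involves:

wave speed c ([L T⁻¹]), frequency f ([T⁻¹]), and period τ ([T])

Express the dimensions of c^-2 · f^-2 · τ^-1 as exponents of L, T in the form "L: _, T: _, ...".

L: -2, T: 3

Collect each base-dimension exponent across the product:
  L: −2·(1) − 2·(0) − (0) = -2
  T: −2·(-1) − 2·(-1) − (1) = 3
So the dimensions are [L⁻² T³].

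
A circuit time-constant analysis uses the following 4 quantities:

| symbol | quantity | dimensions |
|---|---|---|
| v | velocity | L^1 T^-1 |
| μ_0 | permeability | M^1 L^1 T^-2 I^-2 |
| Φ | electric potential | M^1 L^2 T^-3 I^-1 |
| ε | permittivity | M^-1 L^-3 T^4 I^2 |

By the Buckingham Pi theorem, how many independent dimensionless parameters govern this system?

There are 4 variables and 4 base dimensions (M, L, T, I).
The dimension matrix has rank 3 (less than 4: the dimension vectors are linearly dependent).
Independent dimensionless groups: 4 − 3 = 1.

1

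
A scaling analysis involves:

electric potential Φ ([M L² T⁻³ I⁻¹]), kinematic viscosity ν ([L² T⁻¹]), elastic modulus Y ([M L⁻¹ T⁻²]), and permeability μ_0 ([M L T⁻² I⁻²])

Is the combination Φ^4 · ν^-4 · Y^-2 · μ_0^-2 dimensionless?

yes

Sum the exponent of each base dimension across the product:
  M: 4·[Φ]_M − 4·[ν]_M − 2·[Y]_M − 2·[μ_0]_M = 4·(1) − 4·(0) − 2·(1) − 2·(1) = 0
  L: 4·[Φ]_L − 4·[ν]_L − 2·[Y]_L − 2·[μ_0]_L = 4·(2) − 4·(2) − 2·(-1) − 2·(1) = 0
  T: 4·[Φ]_T − 4·[ν]_T − 2·[Y]_T − 2·[μ_0]_T = 4·(-3) − 4·(-1) − 2·(-2) − 2·(-2) = 0
  I: 4·[Φ]_I − 4·[ν]_I − 2·[Y]_I − 2·[μ_0]_I = 4·(-1) − 4·(0) − 2·(0) − 2·(-2) = 0
All base exponents vanish — dimensionless.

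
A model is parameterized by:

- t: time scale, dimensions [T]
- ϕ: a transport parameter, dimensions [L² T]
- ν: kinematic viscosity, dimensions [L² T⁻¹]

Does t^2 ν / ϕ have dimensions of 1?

Sum the exponent of each base dimension across the product:
  M: 2·[t]_M − [ϕ]_M + [ν]_M = 2·(0) − (0) + (0) = 0
  L: 2·[t]_L − [ϕ]_L + [ν]_L = 2·(0) − (2) + (2) = 0
  T: 2·[t]_T − [ϕ]_T + [ν]_T = 2·(1) − (1) + (-1) = 0
All base exponents vanish — dimensionless.

yes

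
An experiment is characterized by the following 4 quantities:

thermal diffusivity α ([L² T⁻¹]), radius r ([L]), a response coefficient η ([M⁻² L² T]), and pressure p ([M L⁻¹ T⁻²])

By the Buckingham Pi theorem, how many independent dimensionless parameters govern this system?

There are 4 variables and 3 base dimensions (M, L, T).
The dimension matrix has rank 3.
Independent dimensionless groups: 4 − 3 = 1.

1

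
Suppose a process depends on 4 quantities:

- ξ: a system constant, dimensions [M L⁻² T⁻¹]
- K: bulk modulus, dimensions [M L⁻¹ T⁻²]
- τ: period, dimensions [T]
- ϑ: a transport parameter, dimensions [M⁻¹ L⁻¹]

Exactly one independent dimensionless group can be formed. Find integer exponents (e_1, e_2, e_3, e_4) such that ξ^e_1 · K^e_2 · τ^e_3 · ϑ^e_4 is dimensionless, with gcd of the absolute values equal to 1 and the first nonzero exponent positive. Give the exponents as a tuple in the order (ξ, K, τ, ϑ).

M: e_1·(1) + e_2·(1) + e_3·(0) + e_4·(-1) = 0
L: e_1·(-2) + e_2·(-1) + e_3·(0) + e_4·(-1) = 0
T: e_1·(-1) + e_2·(-2) + e_3·(1) + e_4·(0) = 0
Solving this homogeneous linear system for the smallest-integer solution (first nonzero entry positive) gives (2, -3, -4, -1).

(2, -3, -4, -1)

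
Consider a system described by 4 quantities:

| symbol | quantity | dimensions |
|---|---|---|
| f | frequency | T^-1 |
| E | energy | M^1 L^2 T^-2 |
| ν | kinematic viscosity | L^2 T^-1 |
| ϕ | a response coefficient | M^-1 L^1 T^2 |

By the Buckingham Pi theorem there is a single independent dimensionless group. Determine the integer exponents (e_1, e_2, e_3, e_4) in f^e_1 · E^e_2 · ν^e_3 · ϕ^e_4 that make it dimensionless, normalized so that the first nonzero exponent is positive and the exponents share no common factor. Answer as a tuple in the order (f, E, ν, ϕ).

M: e_1·(0) + e_2·(1) + e_3·(0) + e_4·(-1) = 0
L: e_1·(0) + e_2·(2) + e_3·(2) + e_4·(1) = 0
T: e_1·(-1) + e_2·(-2) + e_3·(-1) + e_4·(2) = 0
Solving this homogeneous linear system for the smallest-integer solution (first nonzero entry positive) gives (3, 2, -3, 2).

(3, 2, -3, 2)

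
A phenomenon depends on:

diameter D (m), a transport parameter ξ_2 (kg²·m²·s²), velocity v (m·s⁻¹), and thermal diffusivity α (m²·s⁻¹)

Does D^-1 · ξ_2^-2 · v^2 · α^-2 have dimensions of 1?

Sum the exponent of each base dimension across the product:
  M: −[D]_M − 2·[ξ_2]_M + 2·[v]_M − 2·[α]_M = −(0) − 2·(2) + 2·(0) − 2·(0) = -4
  L: −[D]_L − 2·[ξ_2]_L + 2·[v]_L − 2·[α]_L = −(1) − 2·(2) + 2·(1) − 2·(2) = -7
  T: −[D]_T − 2·[ξ_2]_T + 2·[v]_T − 2·[α]_T = −(0) − 2·(2) + 2·(-1) − 2·(-1) = -4
Net dimensions [M⁻⁴ L⁻⁷ T⁻⁴] ≠ [1] — not dimensionless.

no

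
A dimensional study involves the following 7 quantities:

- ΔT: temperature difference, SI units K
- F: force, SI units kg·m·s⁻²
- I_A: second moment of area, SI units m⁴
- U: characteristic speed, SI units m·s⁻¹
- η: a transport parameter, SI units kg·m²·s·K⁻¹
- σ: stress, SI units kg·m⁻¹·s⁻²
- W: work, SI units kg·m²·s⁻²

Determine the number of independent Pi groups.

There are 7 variables and 4 base dimensions (M, L, T, Θ).
The dimension matrix has rank 4.
Independent dimensionless groups: 7 − 4 = 3.

3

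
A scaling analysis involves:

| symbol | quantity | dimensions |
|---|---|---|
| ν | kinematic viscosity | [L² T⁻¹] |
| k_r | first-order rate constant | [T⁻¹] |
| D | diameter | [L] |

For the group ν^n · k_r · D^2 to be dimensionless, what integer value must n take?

Balance the L exponent: (2)·n from ν, plus (0) + 2·(1) = 2 from the rest, must sum to zero.
2n + 2 = 0, so n = -1.

-1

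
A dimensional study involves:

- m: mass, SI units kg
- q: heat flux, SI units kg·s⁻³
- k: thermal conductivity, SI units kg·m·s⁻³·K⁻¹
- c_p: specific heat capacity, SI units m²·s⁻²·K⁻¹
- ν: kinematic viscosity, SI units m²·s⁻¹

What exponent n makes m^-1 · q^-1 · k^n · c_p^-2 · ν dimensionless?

2

Balance the M exponent: (1)·n from k, plus −(1) − (1) − 2·(0) + (0) = -2 from the rest, must sum to zero.
n − 2 = 0, so n = 2.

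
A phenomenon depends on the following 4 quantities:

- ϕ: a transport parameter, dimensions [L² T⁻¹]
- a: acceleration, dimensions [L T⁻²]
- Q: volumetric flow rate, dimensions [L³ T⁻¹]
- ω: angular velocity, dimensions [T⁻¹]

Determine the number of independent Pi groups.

2

There are 4 variables and 2 base dimensions (L, T).
The dimension matrix has rank 2.
Independent dimensionless groups: 4 − 2 = 2.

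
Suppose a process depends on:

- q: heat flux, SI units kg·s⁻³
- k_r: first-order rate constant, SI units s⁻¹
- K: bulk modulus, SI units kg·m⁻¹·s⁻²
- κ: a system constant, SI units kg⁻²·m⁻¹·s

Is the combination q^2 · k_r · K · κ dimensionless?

Sum the exponent of each base dimension across the product:
  M: 2·[q]_M + [k_r]_M + [K]_M + [κ]_M = 2·(1) + (0) + (1) + (-2) = 1
  L: 2·[q]_L + [k_r]_L + [K]_L + [κ]_L = 2·(0) + (0) + (-1) + (-1) = -2
  T: 2·[q]_T + [k_r]_T + [K]_T + [κ]_T = 2·(-3) + (-1) + (-2) + (1) = -8
Net dimensions [M L⁻² T⁻⁸] ≠ [1] — not dimensionless.

no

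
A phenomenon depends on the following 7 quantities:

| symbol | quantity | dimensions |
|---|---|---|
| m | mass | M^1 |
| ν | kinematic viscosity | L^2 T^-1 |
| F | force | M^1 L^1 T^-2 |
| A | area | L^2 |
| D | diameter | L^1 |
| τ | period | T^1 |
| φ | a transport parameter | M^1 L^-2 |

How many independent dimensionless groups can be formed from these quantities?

4

There are 7 variables and 3 base dimensions (M, L, T).
The dimension matrix has rank 3.
Independent dimensionless groups: 7 − 3 = 4.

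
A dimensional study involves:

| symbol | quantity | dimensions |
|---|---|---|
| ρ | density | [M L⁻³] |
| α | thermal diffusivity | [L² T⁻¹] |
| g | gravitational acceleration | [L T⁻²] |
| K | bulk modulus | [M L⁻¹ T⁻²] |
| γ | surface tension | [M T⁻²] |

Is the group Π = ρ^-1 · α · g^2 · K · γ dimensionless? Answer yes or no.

no

Sum the exponent of each base dimension across the product:
  M: −[ρ]_M + [α]_M + 2·[g]_M + [K]_M + [γ]_M = −(1) + (0) + 2·(0) + (1) + (1) = 1
  L: −[ρ]_L + [α]_L + 2·[g]_L + [K]_L + [γ]_L = −(-3) + (2) + 2·(1) + (-1) + (0) = 6
  T: −[ρ]_T + [α]_T + 2·[g]_T + [K]_T + [γ]_T = −(0) + (-1) + 2·(-2) + (-2) + (-2) = -9
Net dimensions [M L⁶ T⁻⁹] ≠ [1] — not dimensionless.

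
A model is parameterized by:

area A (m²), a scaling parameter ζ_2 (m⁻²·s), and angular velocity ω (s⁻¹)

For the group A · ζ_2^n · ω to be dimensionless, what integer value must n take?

Balance the L exponent: (-2)·n from ζ_2, plus (2) + (0) = 2 from the rest, must sum to zero.
-2n + 2 = 0, so n = 1.

1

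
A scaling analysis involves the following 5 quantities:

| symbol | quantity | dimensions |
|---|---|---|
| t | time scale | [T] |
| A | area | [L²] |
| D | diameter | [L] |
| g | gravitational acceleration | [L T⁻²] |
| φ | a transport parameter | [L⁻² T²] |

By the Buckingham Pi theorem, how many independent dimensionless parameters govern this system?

3

There are 5 variables and 2 base dimensions (L, T).
The dimension matrix has rank 2.
Independent dimensionless groups: 5 − 2 = 3.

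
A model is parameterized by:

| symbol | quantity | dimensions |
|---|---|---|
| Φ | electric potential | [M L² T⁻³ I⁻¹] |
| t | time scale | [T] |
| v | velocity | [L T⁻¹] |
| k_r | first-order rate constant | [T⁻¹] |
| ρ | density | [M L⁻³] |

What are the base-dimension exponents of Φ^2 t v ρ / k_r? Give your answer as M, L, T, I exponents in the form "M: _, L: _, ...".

Collect each base-dimension exponent across the product:
  M: 2·(1) + (0) + (0) − (0) + (1) = 3
  L: 2·(2) + (0) + (1) − (0) + (-3) = 2
  T: 2·(-3) + (1) + (-1) − (-1) + (0) = -5
  I: 2·(-1) + (0) + (0) − (0) + (0) = -2
So the dimensions are [M³ L² T⁻⁵ I⁻²].

M: 3, L: 2, T: -5, I: -2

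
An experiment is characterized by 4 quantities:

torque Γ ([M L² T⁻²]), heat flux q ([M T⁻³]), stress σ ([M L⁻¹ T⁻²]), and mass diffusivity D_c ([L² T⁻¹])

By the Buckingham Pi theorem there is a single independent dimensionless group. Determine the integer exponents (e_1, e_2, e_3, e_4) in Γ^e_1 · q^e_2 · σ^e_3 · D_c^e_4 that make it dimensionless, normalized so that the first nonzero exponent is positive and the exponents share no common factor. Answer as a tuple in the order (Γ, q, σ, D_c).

(1, 3, -4, -3)

M: e_1·(1) + e_2·(1) + e_3·(1) + e_4·(0) = 0
L: e_1·(2) + e_2·(0) + e_3·(-1) + e_4·(2) = 0
T: e_1·(-2) + e_2·(-3) + e_3·(-2) + e_4·(-1) = 0
Solving this homogeneous linear system for the smallest-integer solution (first nonzero entry positive) gives (1, 3, -4, -3).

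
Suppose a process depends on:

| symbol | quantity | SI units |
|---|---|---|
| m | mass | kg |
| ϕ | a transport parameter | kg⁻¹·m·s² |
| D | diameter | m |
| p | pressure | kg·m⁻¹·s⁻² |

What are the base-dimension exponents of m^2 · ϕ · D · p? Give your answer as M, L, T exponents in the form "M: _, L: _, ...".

M: 2, L: 1, T: 0

Collect each base-dimension exponent across the product:
  M: 2·(1) + (-1) + (0) + (1) = 2
  L: 2·(0) + (1) + (1) + (-1) = 1
  T: 2·(0) + (2) + (0) + (-2) = 0
So the dimensions are [M² L].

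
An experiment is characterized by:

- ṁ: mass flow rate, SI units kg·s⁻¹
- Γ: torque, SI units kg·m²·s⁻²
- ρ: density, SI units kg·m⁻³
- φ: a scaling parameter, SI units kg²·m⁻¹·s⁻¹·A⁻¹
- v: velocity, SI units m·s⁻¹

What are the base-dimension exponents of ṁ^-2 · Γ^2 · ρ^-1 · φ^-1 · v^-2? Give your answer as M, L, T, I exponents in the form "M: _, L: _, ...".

M: -3, L: 6, T: 1, I: 1

Collect each base-dimension exponent across the product:
  M: −2·(1) + 2·(1) − (1) − (2) − 2·(0) = -3
  L: −2·(0) + 2·(2) − (-3) − (-1) − 2·(1) = 6
  T: −2·(-1) + 2·(-2) − (0) − (-1) − 2·(-1) = 1
  I: −2·(0) + 2·(0) − (0) − (-1) − 2·(0) = 1
So the dimensions are [M⁻³ L⁶ T I].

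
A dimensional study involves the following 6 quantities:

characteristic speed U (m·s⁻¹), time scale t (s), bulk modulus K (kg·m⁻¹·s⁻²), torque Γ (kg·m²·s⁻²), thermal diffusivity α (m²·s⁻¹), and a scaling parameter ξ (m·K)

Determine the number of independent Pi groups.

There are 6 variables and 4 base dimensions (M, L, T, Θ).
The dimension matrix has rank 4.
Independent dimensionless groups: 6 − 4 = 2.

2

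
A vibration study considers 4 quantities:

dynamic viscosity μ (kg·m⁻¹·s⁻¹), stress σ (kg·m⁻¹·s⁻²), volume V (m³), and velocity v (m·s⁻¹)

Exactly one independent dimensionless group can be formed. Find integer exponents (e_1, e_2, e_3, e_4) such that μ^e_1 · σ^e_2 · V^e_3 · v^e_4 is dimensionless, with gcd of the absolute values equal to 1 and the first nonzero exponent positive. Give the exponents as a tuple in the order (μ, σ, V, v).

(3, -3, -1, 3)

M: e_1·(1) + e_2·(1) + e_3·(0) + e_4·(0) = 0
L: e_1·(-1) + e_2·(-1) + e_3·(3) + e_4·(1) = 0
T: e_1·(-1) + e_2·(-2) + e_3·(0) + e_4·(-1) = 0
Solving this homogeneous linear system for the smallest-integer solution (first nonzero entry positive) gives (3, -3, -1, 3).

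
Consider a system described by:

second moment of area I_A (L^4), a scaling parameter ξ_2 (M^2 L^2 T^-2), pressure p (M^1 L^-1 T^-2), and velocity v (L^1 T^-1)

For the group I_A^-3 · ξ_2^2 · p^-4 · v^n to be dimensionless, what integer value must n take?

4

Balance the L exponent: (1)·n from v, plus −3·(4) + 2·(2) − 4·(-1) = -4 from the rest, must sum to zero.
n − 4 = 0, so n = 4.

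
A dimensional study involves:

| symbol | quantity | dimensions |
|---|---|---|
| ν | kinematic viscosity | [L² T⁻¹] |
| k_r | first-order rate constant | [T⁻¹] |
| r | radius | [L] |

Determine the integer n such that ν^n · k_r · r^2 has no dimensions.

Balance the L exponent: (2)·n from ν, plus (0) + 2·(1) = 2 from the rest, must sum to zero.
2n + 2 = 0, so n = -1.

-1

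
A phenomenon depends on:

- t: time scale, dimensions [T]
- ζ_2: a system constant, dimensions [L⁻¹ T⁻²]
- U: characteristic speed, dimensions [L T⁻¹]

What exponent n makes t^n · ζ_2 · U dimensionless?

3

Balance the T exponent: (1)·n from t, plus (-2) + (-1) = -3 from the rest, must sum to zero.
n − 3 = 0, so n = 3.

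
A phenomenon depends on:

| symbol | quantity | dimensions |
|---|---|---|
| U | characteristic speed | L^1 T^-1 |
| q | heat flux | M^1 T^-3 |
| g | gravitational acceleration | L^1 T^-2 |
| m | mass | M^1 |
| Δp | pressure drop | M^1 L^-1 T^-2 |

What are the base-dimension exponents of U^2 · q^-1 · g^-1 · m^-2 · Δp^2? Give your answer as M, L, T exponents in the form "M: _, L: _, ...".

M: -1, L: -1, T: -1

Collect each base-dimension exponent across the product:
  M: 2·(0) − (1) − (0) − 2·(1) + 2·(1) = -1
  L: 2·(1) − (0) − (1) − 2·(0) + 2·(-1) = -1
  T: 2·(-1) − (-3) − (-2) − 2·(0) + 2·(-2) = -1
So the dimensions are [M⁻¹ L⁻¹ T⁻¹].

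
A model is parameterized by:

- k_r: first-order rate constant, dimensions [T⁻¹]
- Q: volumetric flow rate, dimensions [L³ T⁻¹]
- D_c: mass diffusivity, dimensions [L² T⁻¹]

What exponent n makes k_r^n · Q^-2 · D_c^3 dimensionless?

Balance the T exponent: (-1)·n from k_r, plus −2·(-1) + 3·(-1) = -1 from the rest, must sum to zero.
−n − 1 = 0, so n = -1.

-1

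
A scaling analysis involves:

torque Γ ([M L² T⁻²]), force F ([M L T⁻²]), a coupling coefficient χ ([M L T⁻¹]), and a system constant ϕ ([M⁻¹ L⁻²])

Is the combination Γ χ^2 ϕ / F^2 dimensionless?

Sum the exponent of each base dimension across the product:
  M: [Γ]_M − 2·[F]_M + 2·[χ]_M + [ϕ]_M = (1) − 2·(1) + 2·(1) + (-1) = 0
  L: [Γ]_L − 2·[F]_L + 2·[χ]_L + [ϕ]_L = (2) − 2·(1) + 2·(1) + (-2) = 0
  T: [Γ]_T − 2·[F]_T + 2·[χ]_T + [ϕ]_T = (-2) − 2·(-2) + 2·(-1) + (0) = 0
All base exponents vanish — dimensionless.

yes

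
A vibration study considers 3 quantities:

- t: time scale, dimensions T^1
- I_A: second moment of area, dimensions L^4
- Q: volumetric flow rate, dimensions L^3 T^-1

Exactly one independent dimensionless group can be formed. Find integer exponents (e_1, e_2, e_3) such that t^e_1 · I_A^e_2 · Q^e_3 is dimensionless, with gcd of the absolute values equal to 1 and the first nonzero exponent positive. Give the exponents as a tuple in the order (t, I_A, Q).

L: e_1·(0) + e_2·(4) + e_3·(3) = 0
T: e_1·(1) + e_2·(0) + e_3·(-1) = 0
Solving this homogeneous linear system for the smallest-integer solution (first nonzero entry positive) gives (4, -3, 4).

(4, -3, 4)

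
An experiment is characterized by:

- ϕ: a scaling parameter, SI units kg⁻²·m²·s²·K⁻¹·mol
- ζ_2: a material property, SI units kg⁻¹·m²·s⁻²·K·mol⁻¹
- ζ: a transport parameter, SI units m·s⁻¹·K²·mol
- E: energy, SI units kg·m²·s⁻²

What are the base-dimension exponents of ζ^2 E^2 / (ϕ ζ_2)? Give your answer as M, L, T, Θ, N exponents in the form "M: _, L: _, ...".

Collect each base-dimension exponent across the product:
  M: −(-2) − (-1) + 2·(0) + 2·(1) = 5
  L: −(2) − (2) + 2·(1) + 2·(2) = 2
  T: −(2) − (-2) + 2·(-1) + 2·(-2) = -6
  Θ: −(-1) − (1) + 2·(2) + 2·(0) = 4
  N: −(1) − (-1) + 2·(1) + 2·(0) = 2
So the dimensions are [M⁵ L² T⁻⁶ Θ⁴ N²].

M: 5, L: 2, T: -6, Θ: 4, N: 2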